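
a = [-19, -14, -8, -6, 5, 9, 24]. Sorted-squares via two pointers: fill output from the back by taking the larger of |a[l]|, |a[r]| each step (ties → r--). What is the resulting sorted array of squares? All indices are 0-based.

[25, 36, 64, 81, 196, 361, 576]

[0,6] |-19|<=|24| out[6]=576 → r--
[0,5] |-19|>|9| out[5]=361 → l++
[1,5] |-14|>|9| out[4]=196 → l++
[2,5] |-8|<=|9| out[3]=81 → r--
[2,4] |-8|>|5| out[2]=64 → l++
[3,4] |-6|>|5| out[1]=36 → l++
[4,4] |5|<=|5| out[0]=25 → r--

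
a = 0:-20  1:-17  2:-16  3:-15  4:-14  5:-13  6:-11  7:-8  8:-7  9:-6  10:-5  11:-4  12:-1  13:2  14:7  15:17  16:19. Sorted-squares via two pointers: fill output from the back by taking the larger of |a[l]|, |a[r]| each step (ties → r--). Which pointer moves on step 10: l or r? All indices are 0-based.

l

l=0 r=16: |-20|>|19| out[16]=400, l++
l=1 r=16: |-17|<=|19| out[15]=361, r--
l=1 r=15: |-17|<=|17| out[14]=289, r--
l=1 r=14: |-17|>|7| out[13]=289, l++
l=2 r=14: |-16|>|7| out[12]=256, l++
l=3 r=14: |-15|>|7| out[11]=225, l++
l=4 r=14: |-14|>|7| out[10]=196, l++
l=5 r=14: |-13|>|7| out[9]=169, l++
l=6 r=14: |-11|>|7| out[8]=121, l++
l=7 r=14: |-8|>|7| out[7]=64, l++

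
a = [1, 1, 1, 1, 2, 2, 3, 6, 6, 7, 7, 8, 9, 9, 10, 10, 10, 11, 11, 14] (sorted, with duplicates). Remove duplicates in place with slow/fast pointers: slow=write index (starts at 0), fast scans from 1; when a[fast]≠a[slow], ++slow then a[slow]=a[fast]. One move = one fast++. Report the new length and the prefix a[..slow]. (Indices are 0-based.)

length 10; prefix = [1, 2, 3, 6, 7, 8, 9, 10, 11, 14]

(s=0,f=1) a[fast]=1=a[slow] dup → fast++
(s=0,f=2) a[fast]=1=a[slow] dup → fast++
(s=0,f=3) a[fast]=1=a[slow] dup → fast++
(s=0,f=4) a[fast]=2≠a[slow]=1 write a[1]=2 → slow++,fast++
(s=1,f=5) a[fast]=2=a[slow] dup → fast++
(s=1,f=6) a[fast]=3≠a[slow]=2 write a[2]=3 → slow++,fast++
(s=2,f=7) a[fast]=6≠a[slow]=3 write a[3]=6 → slow++,fast++
(s=3,f=8) a[fast]=6=a[slow] dup → fast++
(s=3,f=9) a[fast]=7≠a[slow]=6 write a[4]=7 → slow++,fast++
(s=4,f=10) a[fast]=7=a[slow] dup → fast++
(s=4,f=11) a[fast]=8≠a[slow]=7 write a[5]=8 → slow++,fast++
(s=5,f=12) a[fast]=9≠a[slow]=8 write a[6]=9 → slow++,fast++
(s=6,f=13) a[fast]=9=a[slow] dup → fast++
(s=6,f=14) a[fast]=10≠a[slow]=9 write a[7]=10 → slow++,fast++
(s=7,f=15) a[fast]=10=a[slow] dup → fast++
(s=7,f=16) a[fast]=10=a[slow] dup → fast++
(s=7,f=17) a[fast]=11≠a[slow]=10 write a[8]=11 → slow++,fast++
(s=8,f=18) a[fast]=11=a[slow] dup → fast++
(s=8,f=19) a[fast]=14≠a[slow]=11 write a[9]=14 → slow++,fast++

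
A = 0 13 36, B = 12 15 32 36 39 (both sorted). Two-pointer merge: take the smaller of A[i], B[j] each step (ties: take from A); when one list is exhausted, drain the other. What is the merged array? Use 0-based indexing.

[i=0,j=0] A[i]=0<=B[j]=12 take 0 → i++
[i=1,j=0] A[i]=13>B[j]=12 take 12 → j++
[i=1,j=1] A[i]=13<=B[j]=15 take 13 → i++
[i=2,j=1] A[i]=36>B[j]=15 take 15 → j++
[i=2,j=2] A[i]=36>B[j]=32 take 32 → j++
[i=2,j=3] A[i]=36<=B[j]=36 take 36 → i++
[i=3,j=3] A done, take B[j]=36 → j++
[i=3,j=4] A done, take B[j]=39 → j++

[0, 12, 13, 15, 32, 36, 36, 39]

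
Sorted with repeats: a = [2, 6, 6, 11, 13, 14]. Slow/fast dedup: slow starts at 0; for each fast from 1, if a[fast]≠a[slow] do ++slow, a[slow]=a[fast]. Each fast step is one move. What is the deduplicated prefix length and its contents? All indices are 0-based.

length 5; prefix = [2, 6, 11, 13, 14]

(s=0,f=1) a[fast]=6≠a[slow]=2 write a[1]=6 → slow++,fast++
(s=1,f=2) a[fast]=6=a[slow] dup → fast++
(s=1,f=3) a[fast]=11≠a[slow]=6 write a[2]=11 → slow++,fast++
(s=2,f=4) a[fast]=13≠a[slow]=11 write a[3]=13 → slow++,fast++
(s=3,f=5) a[fast]=14≠a[slow]=13 write a[4]=14 → slow++,fast++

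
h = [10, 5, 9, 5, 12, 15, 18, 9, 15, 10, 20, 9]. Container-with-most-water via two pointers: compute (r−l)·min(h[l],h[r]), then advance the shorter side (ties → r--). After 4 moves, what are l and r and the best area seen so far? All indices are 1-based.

[1,12] min(10,9)*11=99 best=99 * → r--
[1,11] min(10,20)*10=100 best=100 * → l++
[2,11] min(5,20)*9=45 best=100 → l++
[3,11] min(9,20)*8=72 best=100 → l++

l=4, r=11, best area=100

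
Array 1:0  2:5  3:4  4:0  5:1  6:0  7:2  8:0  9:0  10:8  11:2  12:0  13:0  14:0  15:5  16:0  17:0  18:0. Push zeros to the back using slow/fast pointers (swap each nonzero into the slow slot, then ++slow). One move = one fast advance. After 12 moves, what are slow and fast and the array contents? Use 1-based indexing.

slow=7, fast=13, a=[5, 4, 1, 2, 8, 2, 0, 0, 0, 0, 0, 0, 0, 0, 5, 0, 0, 0]

(s=1,f=1) a[fast]=0 → fast++
(s=1,f=2) a[fast]=5≠0 swap→a[1]=5 → slow++,fast++
(s=2,f=3) a[fast]=4≠0 swap→a[2]=4 → slow++,fast++
(s=3,f=4) a[fast]=0 → fast++
(s=3,f=5) a[fast]=1≠0 swap→a[3]=1 → slow++,fast++
(s=4,f=6) a[fast]=0 → fast++
(s=4,f=7) a[fast]=2≠0 swap→a[4]=2 → slow++,fast++
(s=5,f=8) a[fast]=0 → fast++
(s=5,f=9) a[fast]=0 → fast++
(s=5,f=10) a[fast]=8≠0 swap→a[5]=8 → slow++,fast++
(s=6,f=11) a[fast]=2≠0 swap→a[6]=2 → slow++,fast++
(s=7,f=12) a[fast]=0 → fast++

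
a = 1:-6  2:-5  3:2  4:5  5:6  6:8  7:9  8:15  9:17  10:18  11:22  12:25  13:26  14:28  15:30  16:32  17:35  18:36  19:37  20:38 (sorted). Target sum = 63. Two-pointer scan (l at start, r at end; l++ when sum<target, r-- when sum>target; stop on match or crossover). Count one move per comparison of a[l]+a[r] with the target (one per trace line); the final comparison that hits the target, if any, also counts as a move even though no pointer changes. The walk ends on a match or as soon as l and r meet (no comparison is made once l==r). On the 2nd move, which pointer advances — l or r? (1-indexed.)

[1,20] -6+38=32 <63 → l++
[2,20] -5+38=33 <63 → l++

l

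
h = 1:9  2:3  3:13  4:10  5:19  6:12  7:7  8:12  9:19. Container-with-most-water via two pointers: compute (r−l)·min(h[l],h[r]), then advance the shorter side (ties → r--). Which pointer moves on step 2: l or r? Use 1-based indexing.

[1,9] min(9,19)*8=72 best=72 * → l++
[2,9] min(3,19)*7=21 best=72 → l++

l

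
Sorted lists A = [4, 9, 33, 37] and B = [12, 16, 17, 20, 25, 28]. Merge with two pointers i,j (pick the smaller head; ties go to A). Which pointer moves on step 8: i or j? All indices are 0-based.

i=0 j=0: A[i]=4<=B[j]=12 take 4, i++
i=1 j=0: A[i]=9<=B[j]=12 take 9, i++
i=2 j=0: A[i]=33>B[j]=12 take 12, j++
i=2 j=1: A[i]=33>B[j]=16 take 16, j++
i=2 j=2: A[i]=33>B[j]=17 take 17, j++
i=2 j=3: A[i]=33>B[j]=20 take 20, j++
i=2 j=4: A[i]=33>B[j]=25 take 25, j++
i=2 j=5: A[i]=33>B[j]=28 take 28, j++

j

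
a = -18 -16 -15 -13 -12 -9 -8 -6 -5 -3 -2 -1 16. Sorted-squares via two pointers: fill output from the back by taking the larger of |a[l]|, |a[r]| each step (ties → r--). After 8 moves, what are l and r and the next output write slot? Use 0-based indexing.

l=0 r=12: |-18|>|16| out[12]=324, l++
l=1 r=12: |-16|<=|16| out[11]=256, r--
l=1 r=11: |-16|>|-1| out[10]=256, l++
l=2 r=11: |-15|>|-1| out[9]=225, l++
l=3 r=11: |-13|>|-1| out[8]=169, l++
l=4 r=11: |-12|>|-1| out[7]=144, l++
l=5 r=11: |-9|>|-1| out[6]=81, l++
l=6 r=11: |-8|>|-1| out[5]=64, l++

l=7, r=11, next write slot=4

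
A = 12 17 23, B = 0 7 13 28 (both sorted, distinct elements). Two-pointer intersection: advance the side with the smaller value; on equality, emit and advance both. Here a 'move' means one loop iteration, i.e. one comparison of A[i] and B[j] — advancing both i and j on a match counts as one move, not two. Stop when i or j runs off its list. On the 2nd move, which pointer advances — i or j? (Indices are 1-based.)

i=1 j=1: 12>0, j++
i=1 j=2: 12>7, j++

j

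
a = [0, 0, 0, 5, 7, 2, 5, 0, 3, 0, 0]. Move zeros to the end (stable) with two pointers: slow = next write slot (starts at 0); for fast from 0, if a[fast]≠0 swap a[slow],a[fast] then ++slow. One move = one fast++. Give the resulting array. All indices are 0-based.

[5, 7, 2, 5, 3, 0, 0, 0, 0, 0, 0]

slow=0 fast=0: a[fast]=0, fast++
slow=0 fast=1: a[fast]=0, fast++
slow=0 fast=2: a[fast]=0, fast++
slow=0 fast=3: a[fast]=5≠0 swap→a[0]=5, slow++,fast++
slow=1 fast=4: a[fast]=7≠0 swap→a[1]=7, slow++,fast++
slow=2 fast=5: a[fast]=2≠0 swap→a[2]=2, slow++,fast++
slow=3 fast=6: a[fast]=5≠0 swap→a[3]=5, slow++,fast++
slow=4 fast=7: a[fast]=0, fast++
slow=4 fast=8: a[fast]=3≠0 swap→a[4]=3, slow++,fast++
slow=5 fast=9: a[fast]=0, fast++
slow=5 fast=10: a[fast]=0, fast++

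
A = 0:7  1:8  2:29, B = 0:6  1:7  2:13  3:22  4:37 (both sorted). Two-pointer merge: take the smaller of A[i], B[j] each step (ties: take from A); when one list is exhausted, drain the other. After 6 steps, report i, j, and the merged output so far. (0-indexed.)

i=2, j=4, merged so far=[6, 7, 7, 8, 13, 22]

i=0 j=0: A[i]=7>B[j]=6 take 6, j++
i=0 j=1: A[i]=7<=B[j]=7 take 7, i++
i=1 j=1: A[i]=8>B[j]=7 take 7, j++
i=1 j=2: A[i]=8<=B[j]=13 take 8, i++
i=2 j=2: A[i]=29>B[j]=13 take 13, j++
i=2 j=3: A[i]=29>B[j]=22 take 22, j++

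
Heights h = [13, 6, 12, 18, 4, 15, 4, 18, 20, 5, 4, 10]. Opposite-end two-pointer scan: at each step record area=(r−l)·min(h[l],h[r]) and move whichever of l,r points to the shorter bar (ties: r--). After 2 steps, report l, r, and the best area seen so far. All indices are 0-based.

l=0 r=11: min(13,10)*11=110 best=110 *, r--
l=0 r=10: min(13,4)*10=40 best=110, r--

l=0, r=9, best area=110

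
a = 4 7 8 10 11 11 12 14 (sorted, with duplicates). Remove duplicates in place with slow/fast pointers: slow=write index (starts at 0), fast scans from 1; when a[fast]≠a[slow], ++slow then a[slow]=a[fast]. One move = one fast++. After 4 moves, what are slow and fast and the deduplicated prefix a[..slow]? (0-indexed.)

slow=4, fast=5, prefix=[4, 7, 8, 10, 11]

(s=0,f=1) a[fast]=7≠a[slow]=4 write a[1]=7 → slow++,fast++
(s=1,f=2) a[fast]=8≠a[slow]=7 write a[2]=8 → slow++,fast++
(s=2,f=3) a[fast]=10≠a[slow]=8 write a[3]=10 → slow++,fast++
(s=3,f=4) a[fast]=11≠a[slow]=10 write a[4]=11 → slow++,fast++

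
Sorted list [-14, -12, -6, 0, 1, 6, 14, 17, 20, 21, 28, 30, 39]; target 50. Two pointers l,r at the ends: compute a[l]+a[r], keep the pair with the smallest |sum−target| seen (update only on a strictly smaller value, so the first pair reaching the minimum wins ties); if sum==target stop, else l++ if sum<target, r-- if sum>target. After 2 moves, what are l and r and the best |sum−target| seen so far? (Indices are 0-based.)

l=0 r=12: -14+39=25 d=25 *, l++
l=1 r=12: -12+39=27 d=23 *, l++

l=2, r=12, best |Δ|=23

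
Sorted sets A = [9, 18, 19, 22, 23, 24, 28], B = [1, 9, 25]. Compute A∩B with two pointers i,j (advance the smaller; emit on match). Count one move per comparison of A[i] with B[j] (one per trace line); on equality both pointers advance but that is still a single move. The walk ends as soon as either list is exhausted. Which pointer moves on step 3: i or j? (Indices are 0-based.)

i=0 j=0: 9>1, j++
i=0 j=1: 9==9 emit, i++,j++
i=1 j=2: 18<25, i++

i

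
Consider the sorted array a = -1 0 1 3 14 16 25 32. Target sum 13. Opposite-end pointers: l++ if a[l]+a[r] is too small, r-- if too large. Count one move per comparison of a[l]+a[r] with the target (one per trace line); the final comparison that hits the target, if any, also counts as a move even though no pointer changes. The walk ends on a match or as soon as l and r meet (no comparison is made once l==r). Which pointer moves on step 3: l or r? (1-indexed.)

[1,8] -1+32=31 >13 → r--
[1,7] -1+25=24 >13 → r--
[1,6] -1+16=15 >13 → r--

r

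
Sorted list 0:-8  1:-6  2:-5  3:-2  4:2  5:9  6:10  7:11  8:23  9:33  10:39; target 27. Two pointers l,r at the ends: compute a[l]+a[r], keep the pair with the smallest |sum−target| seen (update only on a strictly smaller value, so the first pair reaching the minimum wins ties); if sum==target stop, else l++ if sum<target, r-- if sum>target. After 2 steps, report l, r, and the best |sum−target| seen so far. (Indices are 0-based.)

[0,10] -8+39=31 d=4 * → r--
[0,9] -8+33=25 d=2 * → l++

l=1, r=9, best |Δ|=2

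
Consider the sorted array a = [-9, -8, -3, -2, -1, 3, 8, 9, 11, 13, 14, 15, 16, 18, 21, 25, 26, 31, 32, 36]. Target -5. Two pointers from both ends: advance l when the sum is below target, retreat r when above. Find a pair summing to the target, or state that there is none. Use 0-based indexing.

(-8, 3)

l=0 r=19: -9+36=27 >-5, r--
l=0 r=18: -9+32=23 >-5, r--
l=0 r=17: -9+31=22 >-5, r--
l=0 r=16: -9+26=17 >-5, r--
l=0 r=15: -9+25=16 >-5, r--
l=0 r=14: -9+21=12 >-5, r--
l=0 r=13: -9+18=9 >-5, r--
l=0 r=12: -9+16=7 >-5, r--
l=0 r=11: -9+15=6 >-5, r--
l=0 r=10: -9+14=5 >-5, r--
l=0 r=9: -9+13=4 >-5, r--
l=0 r=8: -9+11=2 >-5, r--
l=0 r=7: -9+9=0 >-5, r--
l=0 r=6: -9+8=-1 >-5, r--
l=0 r=5: -9+3=-6 <-5, l++
l=1 r=5: -8+3=-5, found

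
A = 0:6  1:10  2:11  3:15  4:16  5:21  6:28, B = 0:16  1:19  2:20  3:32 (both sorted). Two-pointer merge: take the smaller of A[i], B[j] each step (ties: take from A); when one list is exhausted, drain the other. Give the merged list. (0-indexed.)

[6, 10, 11, 15, 16, 16, 19, 20, 21, 28, 32]

i=0 j=0: A[i]=6<=B[j]=16 take 6, i++
i=1 j=0: A[i]=10<=B[j]=16 take 10, i++
i=2 j=0: A[i]=11<=B[j]=16 take 11, i++
i=3 j=0: A[i]=15<=B[j]=16 take 15, i++
i=4 j=0: A[i]=16<=B[j]=16 take 16, i++
i=5 j=0: A[i]=21>B[j]=16 take 16, j++
i=5 j=1: A[i]=21>B[j]=19 take 19, j++
i=5 j=2: A[i]=21>B[j]=20 take 20, j++
i=5 j=3: A[i]=21<=B[j]=32 take 21, i++
i=6 j=3: A[i]=28<=B[j]=32 take 28, i++
i=7 j=3: A done, take B[j]=32, j++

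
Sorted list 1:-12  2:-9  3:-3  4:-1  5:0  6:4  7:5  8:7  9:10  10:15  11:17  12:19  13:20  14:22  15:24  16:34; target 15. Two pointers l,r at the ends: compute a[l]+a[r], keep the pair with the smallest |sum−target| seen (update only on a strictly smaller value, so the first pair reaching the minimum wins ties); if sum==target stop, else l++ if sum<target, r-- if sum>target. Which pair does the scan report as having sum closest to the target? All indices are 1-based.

l=1 r=16: -12+34=22 d=7 *, r--
l=1 r=15: -12+24=12 d=3 *, l++
l=2 r=15: -9+24=15 d=0 *, stop

pair (-9, 24) with sum 15 (|Δ|=0)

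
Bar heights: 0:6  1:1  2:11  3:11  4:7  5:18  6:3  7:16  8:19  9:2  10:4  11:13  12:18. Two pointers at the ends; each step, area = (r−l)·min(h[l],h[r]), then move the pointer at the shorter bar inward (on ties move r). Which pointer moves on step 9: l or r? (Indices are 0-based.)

[0,12] min(6,18)*12=72 best=72 * → l++
[1,12] min(1,18)*11=11 best=72 → l++
[2,12] min(11,18)*10=110 best=110 * → l++
[3,12] min(11,18)*9=99 best=110 → l++
[4,12] min(7,18)*8=56 best=110 → l++
[5,12] min(18,18)*7=126 best=126 * → r--
[5,11] min(18,13)*6=78 best=126 → r--
[5,10] min(18,4)*5=20 best=126 → r--
[5,9] min(18,2)*4=8 best=126 → r--

r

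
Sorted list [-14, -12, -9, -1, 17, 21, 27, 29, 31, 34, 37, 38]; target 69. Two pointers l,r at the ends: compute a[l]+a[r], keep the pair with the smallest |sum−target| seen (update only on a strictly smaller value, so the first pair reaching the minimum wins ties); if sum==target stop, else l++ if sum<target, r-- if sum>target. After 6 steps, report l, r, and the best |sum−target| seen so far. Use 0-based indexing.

l=0 r=11: -14+38=24 d=45 *, l++
l=1 r=11: -12+38=26 d=43 *, l++
l=2 r=11: -9+38=29 d=40 *, l++
l=3 r=11: -1+38=37 d=32 *, l++
l=4 r=11: 17+38=55 d=14 *, l++
l=5 r=11: 21+38=59 d=10 *, l++

l=6, r=11, best |Δ|=10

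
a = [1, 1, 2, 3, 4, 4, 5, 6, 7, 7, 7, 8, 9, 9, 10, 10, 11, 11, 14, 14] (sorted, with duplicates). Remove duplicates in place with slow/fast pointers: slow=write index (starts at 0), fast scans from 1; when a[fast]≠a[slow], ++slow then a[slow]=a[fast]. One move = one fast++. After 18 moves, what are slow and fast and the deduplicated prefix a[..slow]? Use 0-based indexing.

slow=11, fast=19, prefix=[1, 2, 3, 4, 5, 6, 7, 8, 9, 10, 11, 14]

(s=0,f=1) a[fast]=1=a[slow] dup → fast++
(s=0,f=2) a[fast]=2≠a[slow]=1 write a[1]=2 → slow++,fast++
(s=1,f=3) a[fast]=3≠a[slow]=2 write a[2]=3 → slow++,fast++
(s=2,f=4) a[fast]=4≠a[slow]=3 write a[3]=4 → slow++,fast++
(s=3,f=5) a[fast]=4=a[slow] dup → fast++
(s=3,f=6) a[fast]=5≠a[slow]=4 write a[4]=5 → slow++,fast++
(s=4,f=7) a[fast]=6≠a[slow]=5 write a[5]=6 → slow++,fast++
(s=5,f=8) a[fast]=7≠a[slow]=6 write a[6]=7 → slow++,fast++
(s=6,f=9) a[fast]=7=a[slow] dup → fast++
(s=6,f=10) a[fast]=7=a[slow] dup → fast++
(s=6,f=11) a[fast]=8≠a[slow]=7 write a[7]=8 → slow++,fast++
(s=7,f=12) a[fast]=9≠a[slow]=8 write a[8]=9 → slow++,fast++
(s=8,f=13) a[fast]=9=a[slow] dup → fast++
(s=8,f=14) a[fast]=10≠a[slow]=9 write a[9]=10 → slow++,fast++
(s=9,f=15) a[fast]=10=a[slow] dup → fast++
(s=9,f=16) a[fast]=11≠a[slow]=10 write a[10]=11 → slow++,fast++
(s=10,f=17) a[fast]=11=a[slow] dup → fast++
(s=10,f=18) a[fast]=14≠a[slow]=11 write a[11]=14 → slow++,fast++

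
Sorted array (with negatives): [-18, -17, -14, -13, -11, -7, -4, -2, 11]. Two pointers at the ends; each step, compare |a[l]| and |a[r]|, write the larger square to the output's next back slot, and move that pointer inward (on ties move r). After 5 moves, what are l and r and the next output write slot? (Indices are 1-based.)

l=1 r=9: |-18|>|11| out[9]=324, l++
l=2 r=9: |-17|>|11| out[8]=289, l++
l=3 r=9: |-14|>|11| out[7]=196, l++
l=4 r=9: |-13|>|11| out[6]=169, l++
l=5 r=9: |-11|<=|11| out[5]=121, r--

l=5, r=8, next write slot=4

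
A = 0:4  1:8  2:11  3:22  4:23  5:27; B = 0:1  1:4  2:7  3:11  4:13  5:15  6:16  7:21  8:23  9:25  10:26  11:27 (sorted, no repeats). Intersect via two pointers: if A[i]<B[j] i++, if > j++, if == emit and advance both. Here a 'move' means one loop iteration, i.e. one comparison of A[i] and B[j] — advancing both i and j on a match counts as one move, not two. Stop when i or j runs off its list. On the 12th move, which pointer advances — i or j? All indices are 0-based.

[i=0,j=0] 4>1 → j++
[i=0,j=1] 4==4 emit → i++,j++
[i=1,j=2] 8>7 → j++
[i=1,j=3] 8<11 → i++
[i=2,j=3] 11==11 emit → i++,j++
[i=3,j=4] 22>13 → j++
[i=3,j=5] 22>15 → j++
[i=3,j=6] 22>16 → j++
[i=3,j=7] 22>21 → j++
[i=3,j=8] 22<23 → i++
[i=4,j=8] 23==23 emit → i++,j++
[i=5,j=9] 27>25 → j++

j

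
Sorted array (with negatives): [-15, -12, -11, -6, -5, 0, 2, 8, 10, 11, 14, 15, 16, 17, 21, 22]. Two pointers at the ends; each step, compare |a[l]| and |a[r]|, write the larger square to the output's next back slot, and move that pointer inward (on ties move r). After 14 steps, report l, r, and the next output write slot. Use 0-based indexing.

l=0 r=15: |-15|<=|22| out[15]=484, r--
l=0 r=14: |-15|<=|21| out[14]=441, r--
l=0 r=13: |-15|<=|17| out[13]=289, r--
l=0 r=12: |-15|<=|16| out[12]=256, r--
l=0 r=11: |-15|<=|15| out[11]=225, r--
l=0 r=10: |-15|>|14| out[10]=225, l++
l=1 r=10: |-12|<=|14| out[9]=196, r--
l=1 r=9: |-12|>|11| out[8]=144, l++
l=2 r=9: |-11|<=|11| out[7]=121, r--
l=2 r=8: |-11|>|10| out[6]=121, l++
l=3 r=8: |-6|<=|10| out[5]=100, r--
l=3 r=7: |-6|<=|8| out[4]=64, r--
l=3 r=6: |-6|>|2| out[3]=36, l++
l=4 r=6: |-5|>|2| out[2]=25, l++

l=5, r=6, next write slot=1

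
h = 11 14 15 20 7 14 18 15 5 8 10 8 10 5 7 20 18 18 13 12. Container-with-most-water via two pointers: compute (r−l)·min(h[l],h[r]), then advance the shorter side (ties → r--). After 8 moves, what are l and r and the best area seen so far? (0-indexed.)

l=3, r=14, best area=252

l=0 r=19: min(11,12)*19=209 best=209 *, l++
l=1 r=19: min(14,12)*18=216 best=216 *, r--
l=1 r=18: min(14,13)*17=221 best=221 *, r--
l=1 r=17: min(14,18)*16=224 best=224 *, l++
l=2 r=17: min(15,18)*15=225 best=225 *, l++
l=3 r=17: min(20,18)*14=252 best=252 *, r--
l=3 r=16: min(20,18)*13=234 best=252, r--
l=3 r=15: min(20,20)*12=240 best=252, r--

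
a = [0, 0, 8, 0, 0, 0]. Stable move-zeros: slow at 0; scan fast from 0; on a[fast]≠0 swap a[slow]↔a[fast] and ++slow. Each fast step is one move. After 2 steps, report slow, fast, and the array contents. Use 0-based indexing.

slow=0 fast=0: a[fast]=0, fast++
slow=0 fast=1: a[fast]=0, fast++

slow=0, fast=2, a=[0, 0, 8, 0, 0, 0]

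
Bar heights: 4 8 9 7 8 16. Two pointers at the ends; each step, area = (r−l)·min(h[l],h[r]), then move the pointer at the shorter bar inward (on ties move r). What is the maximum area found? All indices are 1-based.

[1,6] min(4,16)*5=20 best=20 * → l++
[2,6] min(8,16)*4=32 best=32 * → l++
[3,6] min(9,16)*3=27 best=32 → l++
[4,6] min(7,16)*2=14 best=32 → l++
[5,6] min(8,16)*1=8 best=32 → l++

max area = 32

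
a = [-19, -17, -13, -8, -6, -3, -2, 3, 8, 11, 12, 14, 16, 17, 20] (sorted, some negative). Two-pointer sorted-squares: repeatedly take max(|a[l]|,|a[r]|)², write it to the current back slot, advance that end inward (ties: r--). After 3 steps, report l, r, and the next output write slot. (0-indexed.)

[0,14] |-19|<=|20| out[14]=400 → r--
[0,13] |-19|>|17| out[13]=361 → l++
[1,13] |-17|<=|17| out[12]=289 → r--

l=1, r=12, next write slot=11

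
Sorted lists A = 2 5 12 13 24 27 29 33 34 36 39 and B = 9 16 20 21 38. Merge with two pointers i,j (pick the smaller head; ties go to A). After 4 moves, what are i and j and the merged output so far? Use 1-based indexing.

i=4, j=2, merged so far=[2, 5, 9, 12]

[i=1,j=1] A[i]=2<=B[j]=9 take 2 → i++
[i=2,j=1] A[i]=5<=B[j]=9 take 5 → i++
[i=3,j=1] A[i]=12>B[j]=9 take 9 → j++
[i=3,j=2] A[i]=12<=B[j]=16 take 12 → i++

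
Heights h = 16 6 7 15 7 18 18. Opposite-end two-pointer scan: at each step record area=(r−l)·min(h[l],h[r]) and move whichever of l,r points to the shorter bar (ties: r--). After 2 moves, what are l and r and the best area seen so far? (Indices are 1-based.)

l=3, r=7, best area=96

[1,7] min(16,18)*6=96 best=96 * → l++
[2,7] min(6,18)*5=30 best=96 → l++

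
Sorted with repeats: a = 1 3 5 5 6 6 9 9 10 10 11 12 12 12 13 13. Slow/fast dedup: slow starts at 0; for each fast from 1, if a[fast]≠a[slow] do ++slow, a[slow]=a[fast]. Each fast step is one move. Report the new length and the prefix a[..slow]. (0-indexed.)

(s=0,f=1) a[fast]=3≠a[slow]=1 write a[1]=3 → slow++,fast++
(s=1,f=2) a[fast]=5≠a[slow]=3 write a[2]=5 → slow++,fast++
(s=2,f=3) a[fast]=5=a[slow] dup → fast++
(s=2,f=4) a[fast]=6≠a[slow]=5 write a[3]=6 → slow++,fast++
(s=3,f=5) a[fast]=6=a[slow] dup → fast++
(s=3,f=6) a[fast]=9≠a[slow]=6 write a[4]=9 → slow++,fast++
(s=4,f=7) a[fast]=9=a[slow] dup → fast++
(s=4,f=8) a[fast]=10≠a[slow]=9 write a[5]=10 → slow++,fast++
(s=5,f=9) a[fast]=10=a[slow] dup → fast++
(s=5,f=10) a[fast]=11≠a[slow]=10 write a[6]=11 → slow++,fast++
(s=6,f=11) a[fast]=12≠a[slow]=11 write a[7]=12 → slow++,fast++
(s=7,f=12) a[fast]=12=a[slow] dup → fast++
(s=7,f=13) a[fast]=12=a[slow] dup → fast++
(s=7,f=14) a[fast]=13≠a[slow]=12 write a[8]=13 → slow++,fast++
(s=8,f=15) a[fast]=13=a[slow] dup → fast++

length 9; prefix = [1, 3, 5, 6, 9, 10, 11, 12, 13]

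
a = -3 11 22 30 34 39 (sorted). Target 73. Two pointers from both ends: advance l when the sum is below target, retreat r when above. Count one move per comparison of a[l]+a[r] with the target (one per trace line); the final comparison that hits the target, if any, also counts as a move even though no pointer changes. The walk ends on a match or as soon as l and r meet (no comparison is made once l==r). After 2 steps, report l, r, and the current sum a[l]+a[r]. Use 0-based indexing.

l=2, r=5, sum=61

l=0 r=5: -3+39=36 <73, l++
l=1 r=5: 11+39=50 <73, l++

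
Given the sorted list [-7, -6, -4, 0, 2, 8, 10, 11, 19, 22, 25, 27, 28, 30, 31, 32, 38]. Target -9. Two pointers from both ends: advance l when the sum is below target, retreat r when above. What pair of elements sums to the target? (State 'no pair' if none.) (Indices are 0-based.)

l=0 r=16: -7+38=31 >-9, r--
l=0 r=15: -7+32=25 >-9, r--
l=0 r=14: -7+31=24 >-9, r--
l=0 r=13: -7+30=23 >-9, r--
l=0 r=12: -7+28=21 >-9, r--
l=0 r=11: -7+27=20 >-9, r--
l=0 r=10: -7+25=18 >-9, r--
l=0 r=9: -7+22=15 >-9, r--
l=0 r=8: -7+19=12 >-9, r--
l=0 r=7: -7+11=4 >-9, r--
l=0 r=6: -7+10=3 >-9, r--
l=0 r=5: -7+8=1 >-9, r--
l=0 r=4: -7+2=-5 >-9, r--
l=0 r=3: -7+0=-7 >-9, r--
l=0 r=2: -7+-4=-11 <-9, l++
l=1 r=2: -6+-4=-10 <-9, l++

no pair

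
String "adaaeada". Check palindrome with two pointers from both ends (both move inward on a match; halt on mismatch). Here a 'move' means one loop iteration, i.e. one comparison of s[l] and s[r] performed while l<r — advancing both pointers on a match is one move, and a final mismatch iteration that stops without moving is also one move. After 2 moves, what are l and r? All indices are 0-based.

l=2, r=5

l=0 r=7: 'a'=='a', l++,r--
l=1 r=6: 'd'=='d', l++,r--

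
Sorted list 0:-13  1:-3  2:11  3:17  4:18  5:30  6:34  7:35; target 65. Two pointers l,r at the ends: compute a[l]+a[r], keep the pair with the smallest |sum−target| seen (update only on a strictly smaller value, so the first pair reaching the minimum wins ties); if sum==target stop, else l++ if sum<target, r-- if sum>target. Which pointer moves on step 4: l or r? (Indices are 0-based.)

[0,7] -13+35=22 d=43 * → l++
[1,7] -3+35=32 d=33 * → l++
[2,7] 11+35=46 d=19 * → l++
[3,7] 17+35=52 d=13 * → l++

l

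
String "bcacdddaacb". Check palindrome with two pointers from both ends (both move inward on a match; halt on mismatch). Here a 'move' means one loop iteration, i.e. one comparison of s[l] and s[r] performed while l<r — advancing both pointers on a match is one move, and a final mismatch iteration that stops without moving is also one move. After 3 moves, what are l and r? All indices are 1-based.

[1,11] 'b'=='b' → l++,r--
[2,10] 'c'=='c' → l++,r--
[3,9] 'a'=='a' → l++,r--

l=4, r=8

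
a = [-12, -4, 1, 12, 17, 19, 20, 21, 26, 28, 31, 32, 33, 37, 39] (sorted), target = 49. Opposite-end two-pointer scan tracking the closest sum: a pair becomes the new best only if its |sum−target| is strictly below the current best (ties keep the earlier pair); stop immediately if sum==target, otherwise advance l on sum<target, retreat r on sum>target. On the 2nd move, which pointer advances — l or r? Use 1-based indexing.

l=1 r=15: -12+39=27 d=22 *, l++
l=2 r=15: -4+39=35 d=14 *, l++

l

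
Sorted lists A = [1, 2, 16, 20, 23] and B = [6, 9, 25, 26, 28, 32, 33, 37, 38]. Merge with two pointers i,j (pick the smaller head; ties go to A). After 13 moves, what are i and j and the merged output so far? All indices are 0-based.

[i=0,j=0] A[i]=1<=B[j]=6 take 1 → i++
[i=1,j=0] A[i]=2<=B[j]=6 take 2 → i++
[i=2,j=0] A[i]=16>B[j]=6 take 6 → j++
[i=2,j=1] A[i]=16>B[j]=9 take 9 → j++
[i=2,j=2] A[i]=16<=B[j]=25 take 16 → i++
[i=3,j=2] A[i]=20<=B[j]=25 take 20 → i++
[i=4,j=2] A[i]=23<=B[j]=25 take 23 → i++
[i=5,j=2] A done, take B[j]=25 → j++
[i=5,j=3] A done, take B[j]=26 → j++
[i=5,j=4] A done, take B[j]=28 → j++
[i=5,j=5] A done, take B[j]=32 → j++
[i=5,j=6] A done, take B[j]=33 → j++
[i=5,j=7] A done, take B[j]=37 → j++

i=5, j=8, merged so far=[1, 2, 6, 9, 16, 20, 23, 25, 26, 28, 32, 33, 37]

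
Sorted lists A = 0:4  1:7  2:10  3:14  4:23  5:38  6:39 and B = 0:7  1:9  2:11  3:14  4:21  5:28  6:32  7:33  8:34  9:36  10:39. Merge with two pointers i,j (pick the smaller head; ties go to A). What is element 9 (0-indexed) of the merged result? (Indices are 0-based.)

i=0 j=0: A[i]=4<=B[j]=7 take 4, i++
i=1 j=0: A[i]=7<=B[j]=7 take 7, i++
i=2 j=0: A[i]=10>B[j]=7 take 7, j++
i=2 j=1: A[i]=10>B[j]=9 take 9, j++
i=2 j=2: A[i]=10<=B[j]=11 take 10, i++
i=3 j=2: A[i]=14>B[j]=11 take 11, j++
i=3 j=3: A[i]=14<=B[j]=14 take 14, i++
i=4 j=3: A[i]=23>B[j]=14 take 14, j++
i=4 j=4: A[i]=23>B[j]=21 take 21, j++
i=4 j=5: A[i]=23<=B[j]=28 take 23, i++
i=5 j=5: A[i]=38>B[j]=28 take 28, j++
i=5 j=6: A[i]=38>B[j]=32 take 32, j++
i=5 j=7: A[i]=38>B[j]=33 take 33, j++
i=5 j=8: A[i]=38>B[j]=34 take 34, j++
i=5 j=9: A[i]=38>B[j]=36 take 36, j++
i=5 j=10: A[i]=38<=B[j]=39 take 38, i++
i=6 j=10: A[i]=39<=B[j]=39 take 39, i++
i=7 j=10: A done, take B[j]=39, j++

merged[9] = 23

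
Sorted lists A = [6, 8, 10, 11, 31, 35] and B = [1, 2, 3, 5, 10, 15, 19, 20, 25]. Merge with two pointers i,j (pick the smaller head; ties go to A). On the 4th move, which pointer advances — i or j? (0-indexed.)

[i=0,j=0] A[i]=6>B[j]=1 take 1 → j++
[i=0,j=1] A[i]=6>B[j]=2 take 2 → j++
[i=0,j=2] A[i]=6>B[j]=3 take 3 → j++
[i=0,j=3] A[i]=6>B[j]=5 take 5 → j++

j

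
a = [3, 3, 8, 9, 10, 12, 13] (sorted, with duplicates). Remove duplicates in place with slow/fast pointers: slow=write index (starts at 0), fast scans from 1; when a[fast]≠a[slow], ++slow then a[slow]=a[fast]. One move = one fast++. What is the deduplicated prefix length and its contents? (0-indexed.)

slow=0 fast=1: a[fast]=3=a[slow] dup, fast++
slow=0 fast=2: a[fast]=8≠a[slow]=3 write a[1]=8, slow++,fast++
slow=1 fast=3: a[fast]=9≠a[slow]=8 write a[2]=9, slow++,fast++
slow=2 fast=4: a[fast]=10≠a[slow]=9 write a[3]=10, slow++,fast++
slow=3 fast=5: a[fast]=12≠a[slow]=10 write a[4]=12, slow++,fast++
slow=4 fast=6: a[fast]=13≠a[slow]=12 write a[5]=13, slow++,fast++

length 6; prefix = [3, 8, 9, 10, 12, 13]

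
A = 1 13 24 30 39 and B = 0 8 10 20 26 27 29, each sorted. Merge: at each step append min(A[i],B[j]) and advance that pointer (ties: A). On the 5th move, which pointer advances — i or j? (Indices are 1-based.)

i=1 j=1: A[i]=1>B[j]=0 take 0, j++
i=1 j=2: A[i]=1<=B[j]=8 take 1, i++
i=2 j=2: A[i]=13>B[j]=8 take 8, j++
i=2 j=3: A[i]=13>B[j]=10 take 10, j++
i=2 j=4: A[i]=13<=B[j]=20 take 13, i++

i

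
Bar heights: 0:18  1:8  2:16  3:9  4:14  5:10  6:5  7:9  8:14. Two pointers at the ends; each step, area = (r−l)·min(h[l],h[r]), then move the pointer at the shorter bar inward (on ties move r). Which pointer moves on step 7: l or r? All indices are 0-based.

[0,8] min(18,14)*8=112 best=112 * → r--
[0,7] min(18,9)*7=63 best=112 → r--
[0,6] min(18,5)*6=30 best=112 → r--
[0,5] min(18,10)*5=50 best=112 → r--
[0,4] min(18,14)*4=56 best=112 → r--
[0,3] min(18,9)*3=27 best=112 → r--
[0,2] min(18,16)*2=32 best=112 → r--

r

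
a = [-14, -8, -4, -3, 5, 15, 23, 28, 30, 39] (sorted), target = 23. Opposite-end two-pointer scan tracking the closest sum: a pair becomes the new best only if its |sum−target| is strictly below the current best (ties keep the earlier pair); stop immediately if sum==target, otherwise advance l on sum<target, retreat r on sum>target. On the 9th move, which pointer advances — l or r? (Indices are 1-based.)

[1,10] -14+39=25 d=2 * → r--
[1,9] -14+30=16 d=7 → l++
[2,9] -8+30=22 d=1 * → l++
[3,9] -4+30=26 d=3 → r--
[3,8] -4+28=24 d=1 → r--
[3,7] -4+23=19 d=4 → l++
[4,7] -3+23=20 d=3 → l++
[5,7] 5+23=28 d=5 → r--
[5,6] 5+15=20 d=3 → l++

l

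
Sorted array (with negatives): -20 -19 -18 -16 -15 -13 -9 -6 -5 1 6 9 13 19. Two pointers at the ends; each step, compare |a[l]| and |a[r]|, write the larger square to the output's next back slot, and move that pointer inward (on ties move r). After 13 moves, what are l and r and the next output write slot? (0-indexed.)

l=0 r=13: |-20|>|19| out[13]=400, l++
l=1 r=13: |-19|<=|19| out[12]=361, r--
l=1 r=12: |-19|>|13| out[11]=361, l++
l=2 r=12: |-18|>|13| out[10]=324, l++
l=3 r=12: |-16|>|13| out[9]=256, l++
l=4 r=12: |-15|>|13| out[8]=225, l++
l=5 r=12: |-13|<=|13| out[7]=169, r--
l=5 r=11: |-13|>|9| out[6]=169, l++
l=6 r=11: |-9|<=|9| out[5]=81, r--
l=6 r=10: |-9|>|6| out[4]=81, l++
l=7 r=10: |-6|<=|6| out[3]=36, r--
l=7 r=9: |-6|>|1| out[2]=36, l++
l=8 r=9: |-5|>|1| out[1]=25, l++

l=9, r=9, next write slot=0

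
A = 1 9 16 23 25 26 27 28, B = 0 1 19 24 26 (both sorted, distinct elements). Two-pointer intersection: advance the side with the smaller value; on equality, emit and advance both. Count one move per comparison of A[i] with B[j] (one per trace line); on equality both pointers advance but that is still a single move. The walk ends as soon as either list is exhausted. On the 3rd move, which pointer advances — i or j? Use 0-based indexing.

[i=0,j=0] 1>0 → j++
[i=0,j=1] 1==1 emit → i++,j++
[i=1,j=2] 9<19 → i++

i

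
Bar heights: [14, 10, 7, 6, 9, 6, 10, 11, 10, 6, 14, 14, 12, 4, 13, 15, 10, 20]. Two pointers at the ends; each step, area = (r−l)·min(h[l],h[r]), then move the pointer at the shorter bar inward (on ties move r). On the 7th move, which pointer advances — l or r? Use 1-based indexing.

[1,18] min(14,20)*17=238 best=238 * → l++
[2,18] min(10,20)*16=160 best=238 → l++
[3,18] min(7,20)*15=105 best=238 → l++
[4,18] min(6,20)*14=84 best=238 → l++
[5,18] min(9,20)*13=117 best=238 → l++
[6,18] min(6,20)*12=72 best=238 → l++
[7,18] min(10,20)*11=110 best=238 → l++

l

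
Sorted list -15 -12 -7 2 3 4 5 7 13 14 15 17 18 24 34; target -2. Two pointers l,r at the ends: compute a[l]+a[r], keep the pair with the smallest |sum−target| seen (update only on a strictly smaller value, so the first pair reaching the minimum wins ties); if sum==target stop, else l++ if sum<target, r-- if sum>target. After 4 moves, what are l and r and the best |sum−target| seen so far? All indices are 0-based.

l=0, r=10, best |Δ|=4

[0,14] -15+34=19 d=21 * → r--
[0,13] -15+24=9 d=11 * → r--
[0,12] -15+18=3 d=5 * → r--
[0,11] -15+17=2 d=4 * → r--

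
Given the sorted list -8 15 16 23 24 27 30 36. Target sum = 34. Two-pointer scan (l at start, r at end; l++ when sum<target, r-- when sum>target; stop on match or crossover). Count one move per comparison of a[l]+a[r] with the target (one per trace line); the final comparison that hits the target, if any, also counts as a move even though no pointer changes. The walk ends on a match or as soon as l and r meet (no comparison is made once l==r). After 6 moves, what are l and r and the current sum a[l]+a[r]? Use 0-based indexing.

l=0 r=7: -8+36=28 <34, l++
l=1 r=7: 15+36=51 >34, r--
l=1 r=6: 15+30=45 >34, r--
l=1 r=5: 15+27=42 >34, r--
l=1 r=4: 15+24=39 >34, r--
l=1 r=3: 15+23=38 >34, r--

l=1, r=2, sum=31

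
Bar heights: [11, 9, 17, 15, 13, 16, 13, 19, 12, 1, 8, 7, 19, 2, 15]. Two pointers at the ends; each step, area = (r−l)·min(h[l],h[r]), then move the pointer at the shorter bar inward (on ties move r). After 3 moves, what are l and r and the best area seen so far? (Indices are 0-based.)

l=2, r=13, best area=180

l=0 r=14: min(11,15)*14=154 best=154 *, l++
l=1 r=14: min(9,15)*13=117 best=154, l++
l=2 r=14: min(17,15)*12=180 best=180 *, r--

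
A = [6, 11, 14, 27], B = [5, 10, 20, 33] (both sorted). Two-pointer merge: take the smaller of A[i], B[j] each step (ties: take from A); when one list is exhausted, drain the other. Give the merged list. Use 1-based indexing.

[5, 6, 10, 11, 14, 20, 27, 33]

[i=1,j=1] A[i]=6>B[j]=5 take 5 → j++
[i=1,j=2] A[i]=6<=B[j]=10 take 6 → i++
[i=2,j=2] A[i]=11>B[j]=10 take 10 → j++
[i=2,j=3] A[i]=11<=B[j]=20 take 11 → i++
[i=3,j=3] A[i]=14<=B[j]=20 take 14 → i++
[i=4,j=3] A[i]=27>B[j]=20 take 20 → j++
[i=4,j=4] A[i]=27<=B[j]=33 take 27 → i++
[i=5,j=4] A done, take B[j]=33 → j++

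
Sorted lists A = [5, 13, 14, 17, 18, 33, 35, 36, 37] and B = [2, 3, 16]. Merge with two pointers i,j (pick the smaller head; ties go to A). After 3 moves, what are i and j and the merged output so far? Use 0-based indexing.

i=0 j=0: A[i]=5>B[j]=2 take 2, j++
i=0 j=1: A[i]=5>B[j]=3 take 3, j++
i=0 j=2: A[i]=5<=B[j]=16 take 5, i++

i=1, j=2, merged so far=[2, 3, 5]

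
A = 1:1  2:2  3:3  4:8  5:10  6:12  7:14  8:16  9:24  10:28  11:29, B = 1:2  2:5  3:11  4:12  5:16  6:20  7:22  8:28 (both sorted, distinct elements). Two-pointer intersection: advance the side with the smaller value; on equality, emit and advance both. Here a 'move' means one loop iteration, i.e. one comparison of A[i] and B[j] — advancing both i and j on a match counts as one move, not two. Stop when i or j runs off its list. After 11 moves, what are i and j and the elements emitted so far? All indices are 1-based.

i=9, j=7, emitted=[2, 12, 16]

[i=1,j=1] 1<2 → i++
[i=2,j=1] 2==2 emit → i++,j++
[i=3,j=2] 3<5 → i++
[i=4,j=2] 8>5 → j++
[i=4,j=3] 8<11 → i++
[i=5,j=3] 10<11 → i++
[i=6,j=3] 12>11 → j++
[i=6,j=4] 12==12 emit → i++,j++
[i=7,j=5] 14<16 → i++
[i=8,j=5] 16==16 emit → i++,j++
[i=9,j=6] 24>20 → j++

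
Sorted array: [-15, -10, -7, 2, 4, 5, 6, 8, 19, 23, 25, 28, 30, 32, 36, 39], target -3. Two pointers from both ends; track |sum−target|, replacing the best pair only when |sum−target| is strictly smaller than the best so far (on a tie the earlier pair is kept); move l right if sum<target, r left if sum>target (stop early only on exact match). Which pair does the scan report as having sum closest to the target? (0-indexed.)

pair (-7, 4) with sum -3 (|Δ|=0)

l=0 r=15: -15+39=24 d=27 *, r--
l=0 r=14: -15+36=21 d=24 *, r--
l=0 r=13: -15+32=17 d=20 *, r--
l=0 r=12: -15+30=15 d=18 *, r--
l=0 r=11: -15+28=13 d=16 *, r--
l=0 r=10: -15+25=10 d=13 *, r--
l=0 r=9: -15+23=8 d=11 *, r--
l=0 r=8: -15+19=4 d=7 *, r--
l=0 r=7: -15+8=-7 d=4 *, l++
l=1 r=7: -10+8=-2 d=1 *, r--
l=1 r=6: -10+6=-4 d=1, l++
l=2 r=6: -7+6=-1 d=2, r--
l=2 r=5: -7+5=-2 d=1, r--
l=2 r=4: -7+4=-3 d=0 *, stop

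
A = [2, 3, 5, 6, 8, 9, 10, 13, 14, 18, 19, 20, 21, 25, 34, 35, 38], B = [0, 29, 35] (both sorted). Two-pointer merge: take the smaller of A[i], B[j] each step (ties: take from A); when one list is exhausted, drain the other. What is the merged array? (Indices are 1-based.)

[0, 2, 3, 5, 6, 8, 9, 10, 13, 14, 18, 19, 20, 21, 25, 29, 34, 35, 35, 38]

[i=1,j=1] A[i]=2>B[j]=0 take 0 → j++
[i=1,j=2] A[i]=2<=B[j]=29 take 2 → i++
[i=2,j=2] A[i]=3<=B[j]=29 take 3 → i++
[i=3,j=2] A[i]=5<=B[j]=29 take 5 → i++
[i=4,j=2] A[i]=6<=B[j]=29 take 6 → i++
[i=5,j=2] A[i]=8<=B[j]=29 take 8 → i++
[i=6,j=2] A[i]=9<=B[j]=29 take 9 → i++
[i=7,j=2] A[i]=10<=B[j]=29 take 10 → i++
[i=8,j=2] A[i]=13<=B[j]=29 take 13 → i++
[i=9,j=2] A[i]=14<=B[j]=29 take 14 → i++
[i=10,j=2] A[i]=18<=B[j]=29 take 18 → i++
[i=11,j=2] A[i]=19<=B[j]=29 take 19 → i++
[i=12,j=2] A[i]=20<=B[j]=29 take 20 → i++
[i=13,j=2] A[i]=21<=B[j]=29 take 21 → i++
[i=14,j=2] A[i]=25<=B[j]=29 take 25 → i++
[i=15,j=2] A[i]=34>B[j]=29 take 29 → j++
[i=15,j=3] A[i]=34<=B[j]=35 take 34 → i++
[i=16,j=3] A[i]=35<=B[j]=35 take 35 → i++
[i=17,j=3] A[i]=38>B[j]=35 take 35 → j++
[i=17,j=4] B done, take A[i]=38 → i++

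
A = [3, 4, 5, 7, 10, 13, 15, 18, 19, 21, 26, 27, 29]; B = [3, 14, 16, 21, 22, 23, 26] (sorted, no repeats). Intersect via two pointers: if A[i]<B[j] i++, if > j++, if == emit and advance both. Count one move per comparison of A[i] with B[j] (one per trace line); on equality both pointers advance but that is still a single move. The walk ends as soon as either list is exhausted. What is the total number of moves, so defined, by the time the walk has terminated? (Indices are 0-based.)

[i=0,j=0] 3==3 emit → i++,j++
[i=1,j=1] 4<14 → i++
[i=2,j=1] 5<14 → i++
[i=3,j=1] 7<14 → i++
[i=4,j=1] 10<14 → i++
[i=5,j=1] 13<14 → i++
[i=6,j=1] 15>14 → j++
[i=6,j=2] 15<16 → i++
[i=7,j=2] 18>16 → j++
[i=7,j=3] 18<21 → i++
[i=8,j=3] 19<21 → i++
[i=9,j=3] 21==21 emit → i++,j++
[i=10,j=4] 26>22 → j++
[i=10,j=5] 26>23 → j++
[i=10,j=6] 26==26 emit → i++,j++

15 moves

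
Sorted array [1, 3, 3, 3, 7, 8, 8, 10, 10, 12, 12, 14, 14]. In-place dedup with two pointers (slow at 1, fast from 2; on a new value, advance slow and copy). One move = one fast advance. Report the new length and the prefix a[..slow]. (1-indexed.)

(s=1,f=2) a[fast]=3≠a[slow]=1 write a[2]=3 → slow++,fast++
(s=2,f=3) a[fast]=3=a[slow] dup → fast++
(s=2,f=4) a[fast]=3=a[slow] dup → fast++
(s=2,f=5) a[fast]=7≠a[slow]=3 write a[3]=7 → slow++,fast++
(s=3,f=6) a[fast]=8≠a[slow]=7 write a[4]=8 → slow++,fast++
(s=4,f=7) a[fast]=8=a[slow] dup → fast++
(s=4,f=8) a[fast]=10≠a[slow]=8 write a[5]=10 → slow++,fast++
(s=5,f=9) a[fast]=10=a[slow] dup → fast++
(s=5,f=10) a[fast]=12≠a[slow]=10 write a[6]=12 → slow++,fast++
(s=6,f=11) a[fast]=12=a[slow] dup → fast++
(s=6,f=12) a[fast]=14≠a[slow]=12 write a[7]=14 → slow++,fast++
(s=7,f=13) a[fast]=14=a[slow] dup → fast++

length 7; prefix = [1, 3, 7, 8, 10, 12, 14]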